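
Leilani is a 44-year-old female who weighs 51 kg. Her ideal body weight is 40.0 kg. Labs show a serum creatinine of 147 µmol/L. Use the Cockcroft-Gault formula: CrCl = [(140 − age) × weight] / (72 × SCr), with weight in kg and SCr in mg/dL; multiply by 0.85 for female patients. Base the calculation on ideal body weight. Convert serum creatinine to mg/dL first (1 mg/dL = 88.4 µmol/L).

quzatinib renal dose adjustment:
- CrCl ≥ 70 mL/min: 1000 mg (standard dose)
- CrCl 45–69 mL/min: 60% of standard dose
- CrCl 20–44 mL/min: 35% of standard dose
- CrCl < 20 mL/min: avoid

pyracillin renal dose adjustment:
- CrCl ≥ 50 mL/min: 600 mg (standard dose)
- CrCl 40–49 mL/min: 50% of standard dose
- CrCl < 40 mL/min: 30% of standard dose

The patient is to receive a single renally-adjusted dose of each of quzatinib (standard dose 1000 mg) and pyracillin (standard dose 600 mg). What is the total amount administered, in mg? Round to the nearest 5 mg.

530 mg

SCr = 147 / 88.4 = 1.663 mg/dL
CrCl = (140 − 44) × 40 / (72 × 1.663) × 0.85 = 3840.0 / 119.74 × 0.85 ≈ 27.3 mL/min
CrCl ≈ 27 mL/min.
quzatinib: 20–44 mL/min → 35% of 1000 mg = 350 mg.
pyracillin: < 40 mL/min → 30% of 600 mg = 180 mg.
Total = 350 + 180 = 530 mg.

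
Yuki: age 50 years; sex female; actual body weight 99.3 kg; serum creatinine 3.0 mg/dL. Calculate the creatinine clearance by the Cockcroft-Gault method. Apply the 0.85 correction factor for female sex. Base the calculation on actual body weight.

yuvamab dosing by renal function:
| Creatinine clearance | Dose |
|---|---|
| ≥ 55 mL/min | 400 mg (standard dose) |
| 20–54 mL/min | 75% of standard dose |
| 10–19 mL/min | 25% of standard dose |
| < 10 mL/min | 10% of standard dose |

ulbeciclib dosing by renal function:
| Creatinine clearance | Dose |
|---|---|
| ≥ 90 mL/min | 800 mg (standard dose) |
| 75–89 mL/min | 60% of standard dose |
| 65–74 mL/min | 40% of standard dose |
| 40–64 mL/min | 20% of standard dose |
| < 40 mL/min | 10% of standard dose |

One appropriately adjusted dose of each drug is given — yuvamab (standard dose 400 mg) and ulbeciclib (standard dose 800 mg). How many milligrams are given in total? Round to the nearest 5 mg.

380 mg

CrCl = (140 − 50) × 99.3 / (72 × 3) × 0.85 = 8937.0 / 216.00 × 0.85 ≈ 35.2 mL/min
CrCl ≈ 35 mL/min.
yuvamab: 20–54 mL/min → 75% of 400 mg = 300 mg.
ulbeciclib: < 40 mL/min → 10% of 800 mg = 80 mg.
Total = 300 + 80 = 380 mg.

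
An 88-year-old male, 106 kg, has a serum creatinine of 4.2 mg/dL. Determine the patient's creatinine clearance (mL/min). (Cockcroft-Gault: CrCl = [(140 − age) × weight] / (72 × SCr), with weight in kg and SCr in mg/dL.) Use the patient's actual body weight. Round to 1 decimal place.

18.2 mL/min

CrCl = (140 − 88) × 106 / (72 × 4.2) = 5512.0 / 302.40 ≈ 18.2 mL/min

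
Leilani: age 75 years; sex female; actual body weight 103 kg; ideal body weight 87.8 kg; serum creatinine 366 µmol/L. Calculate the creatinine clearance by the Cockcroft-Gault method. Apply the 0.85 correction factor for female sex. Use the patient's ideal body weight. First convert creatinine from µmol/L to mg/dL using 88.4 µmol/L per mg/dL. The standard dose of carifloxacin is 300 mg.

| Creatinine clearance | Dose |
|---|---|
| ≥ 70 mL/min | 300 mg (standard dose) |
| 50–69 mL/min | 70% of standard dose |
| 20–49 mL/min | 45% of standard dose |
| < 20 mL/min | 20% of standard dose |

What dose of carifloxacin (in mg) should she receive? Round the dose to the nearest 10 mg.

SCr = 366 / 88.4 = 4.14 mg/dL
CrCl = (140 − 75) × 87.8 / (72 × 4.14) × 0.85 = 5707.0 / 298.08 × 0.85 ≈ 16.3 mL/min
CrCl ≈ 16 mL/min → bracket < 20 mL/min.
20% of 300 mg = 60 mg

60 mg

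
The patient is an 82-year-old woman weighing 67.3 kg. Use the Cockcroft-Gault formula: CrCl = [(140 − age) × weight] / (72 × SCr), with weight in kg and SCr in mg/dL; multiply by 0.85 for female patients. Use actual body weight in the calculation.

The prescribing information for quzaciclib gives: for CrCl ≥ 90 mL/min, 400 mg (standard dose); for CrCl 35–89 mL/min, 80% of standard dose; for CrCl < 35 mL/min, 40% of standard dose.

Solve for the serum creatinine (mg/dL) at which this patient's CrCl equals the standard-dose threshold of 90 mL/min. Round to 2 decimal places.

Standard dose requires CrCl ≥ 90 mL/min.
Set (140 − 82) × 67.3 × 0.85 / (72 × SCr) = 90
SCr = (140 − 82) × 67.3 × 0.85 / (72 × 90) = 0.512 mg/dL

0.51 mg/dL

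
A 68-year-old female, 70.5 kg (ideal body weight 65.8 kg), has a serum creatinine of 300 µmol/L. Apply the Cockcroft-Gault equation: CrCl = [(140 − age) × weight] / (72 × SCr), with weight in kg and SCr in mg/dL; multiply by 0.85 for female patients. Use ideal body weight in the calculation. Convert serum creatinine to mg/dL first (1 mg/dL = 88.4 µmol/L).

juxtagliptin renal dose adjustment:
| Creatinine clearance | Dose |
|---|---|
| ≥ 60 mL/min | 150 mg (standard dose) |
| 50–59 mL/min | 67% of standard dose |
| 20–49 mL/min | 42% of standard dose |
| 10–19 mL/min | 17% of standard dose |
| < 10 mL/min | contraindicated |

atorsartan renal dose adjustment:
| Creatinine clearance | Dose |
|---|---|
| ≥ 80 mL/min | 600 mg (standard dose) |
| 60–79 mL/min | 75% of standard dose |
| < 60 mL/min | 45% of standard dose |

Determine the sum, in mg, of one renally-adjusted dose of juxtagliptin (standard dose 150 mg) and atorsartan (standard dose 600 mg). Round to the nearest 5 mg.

295 mg

SCr = 300 / 88.4 = 3.394 mg/dL
CrCl = (140 − 68) × 65.8 / (72 × 3.394) × 0.85 = 4737.6 / 244.37 × 0.85 ≈ 16.5 mL/min
CrCl ≈ 16 mL/min.
juxtagliptin: 10–19 mL/min → 17% of 150 mg = 25.5 mg.
atorsartan: < 60 mL/min → 45% of 600 mg = 270 mg.
Total = 25.5 + 270 = 295.5 mg.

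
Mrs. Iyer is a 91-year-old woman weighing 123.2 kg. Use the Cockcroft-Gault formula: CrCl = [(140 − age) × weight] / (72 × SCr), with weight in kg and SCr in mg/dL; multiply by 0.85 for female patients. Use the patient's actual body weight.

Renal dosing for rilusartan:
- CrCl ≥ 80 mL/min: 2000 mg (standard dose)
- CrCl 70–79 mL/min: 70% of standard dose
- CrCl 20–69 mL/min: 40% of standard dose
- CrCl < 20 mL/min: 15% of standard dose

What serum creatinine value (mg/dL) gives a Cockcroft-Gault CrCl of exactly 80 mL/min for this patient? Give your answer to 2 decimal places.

0.89 mg/dL

Standard dose requires CrCl ≥ 80 mL/min.
Set (140 − 91) × 123.2 × 0.85 / (72 × SCr) = 80
SCr = (140 − 91) × 123.2 × 0.85 / (72 × 80) = 0.891 mg/dL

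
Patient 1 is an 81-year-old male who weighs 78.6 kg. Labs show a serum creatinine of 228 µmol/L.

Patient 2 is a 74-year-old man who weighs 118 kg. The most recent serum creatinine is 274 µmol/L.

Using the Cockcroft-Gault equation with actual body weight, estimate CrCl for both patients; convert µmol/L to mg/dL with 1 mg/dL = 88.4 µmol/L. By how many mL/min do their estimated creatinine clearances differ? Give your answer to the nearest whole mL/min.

Patient 1: SCr = 228 / 88.4 = 2.579 mg/dL
Patient 1: CrCl = (140 − 81) × 78.6 / (72 × 2.579) = 4637.4 / 185.69 ≈ 25.0 mL/min
Patient 2: SCr = 274 / 88.4 = 3.1 mg/dL
Patient 2: CrCl = (140 − 74) × 118 / (72 × 3.1) = 7788.0 / 223.20 ≈ 34.9 mL/min
|25.0 − 34.9| = 9.9 mL/min

10 mL/min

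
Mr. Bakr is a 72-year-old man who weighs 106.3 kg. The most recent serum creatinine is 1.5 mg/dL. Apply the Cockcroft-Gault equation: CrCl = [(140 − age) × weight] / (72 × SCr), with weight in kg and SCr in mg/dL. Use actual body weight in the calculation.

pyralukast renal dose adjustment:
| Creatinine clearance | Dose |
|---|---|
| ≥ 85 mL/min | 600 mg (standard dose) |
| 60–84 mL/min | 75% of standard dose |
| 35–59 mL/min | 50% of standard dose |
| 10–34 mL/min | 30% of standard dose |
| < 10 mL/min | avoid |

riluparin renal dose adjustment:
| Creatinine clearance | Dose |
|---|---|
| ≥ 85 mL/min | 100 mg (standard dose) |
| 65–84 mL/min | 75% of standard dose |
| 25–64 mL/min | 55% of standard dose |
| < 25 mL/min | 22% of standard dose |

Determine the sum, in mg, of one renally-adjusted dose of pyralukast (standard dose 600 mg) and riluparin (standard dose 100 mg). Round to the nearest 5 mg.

CrCl = (140 − 72) × 106.3 / (72 × 1.5) = 7228.4 / 108.00 ≈ 66.9 mL/min
CrCl ≈ 67 mL/min.
pyralukast: 60–84 mL/min → 75% of 600 mg = 450 mg.
riluparin: 65–84 mL/min → 75% of 100 mg = 75 mg.
Total = 450 + 75 = 525 mg.

525 mg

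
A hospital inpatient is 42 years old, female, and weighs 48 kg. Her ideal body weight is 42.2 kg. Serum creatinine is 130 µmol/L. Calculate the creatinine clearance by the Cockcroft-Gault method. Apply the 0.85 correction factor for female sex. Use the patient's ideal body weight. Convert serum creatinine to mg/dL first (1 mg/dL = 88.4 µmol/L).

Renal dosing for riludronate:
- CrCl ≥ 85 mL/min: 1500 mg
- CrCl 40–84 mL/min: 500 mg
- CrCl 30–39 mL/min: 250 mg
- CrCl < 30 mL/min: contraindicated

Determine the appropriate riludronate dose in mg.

SCr = 130 / 88.4 = 1.471 mg/dL
CrCl = (140 − 42) × 42.2 / (72 × 1.471) × 0.85 = 4135.6 / 105.91 × 0.85 ≈ 33.2 mL/min
CrCl ≈ 33 mL/min → bracket 30–39 mL/min.
Dose for this bracket: 250 mg.

250 mg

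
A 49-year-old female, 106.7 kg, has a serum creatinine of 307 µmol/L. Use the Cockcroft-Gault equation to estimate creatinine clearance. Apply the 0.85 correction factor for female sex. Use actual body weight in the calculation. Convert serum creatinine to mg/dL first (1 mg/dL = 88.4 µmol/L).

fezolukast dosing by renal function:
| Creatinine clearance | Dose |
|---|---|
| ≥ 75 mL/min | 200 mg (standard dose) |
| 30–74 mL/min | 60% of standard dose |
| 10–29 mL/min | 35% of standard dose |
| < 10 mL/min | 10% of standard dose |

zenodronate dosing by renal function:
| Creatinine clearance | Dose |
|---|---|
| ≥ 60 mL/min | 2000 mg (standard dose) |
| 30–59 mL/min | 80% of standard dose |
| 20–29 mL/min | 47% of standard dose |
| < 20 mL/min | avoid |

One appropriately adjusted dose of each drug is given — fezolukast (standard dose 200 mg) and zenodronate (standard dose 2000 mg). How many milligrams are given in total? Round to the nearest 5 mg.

1720 mg

SCr = 307 / 88.4 = 3.473 mg/dL
CrCl = (140 − 49) × 106.7 / (72 × 3.473) × 0.85 = 9709.7 / 250.06 × 0.85 ≈ 33.0 mL/min
CrCl ≈ 33 mL/min.
fezolukast: 30–74 mL/min → 60% of 200 mg = 120 mg.
zenodronate: 30–59 mL/min → 80% of 2000 mg = 1600 mg.
Total = 120 + 1600 = 1720 mg.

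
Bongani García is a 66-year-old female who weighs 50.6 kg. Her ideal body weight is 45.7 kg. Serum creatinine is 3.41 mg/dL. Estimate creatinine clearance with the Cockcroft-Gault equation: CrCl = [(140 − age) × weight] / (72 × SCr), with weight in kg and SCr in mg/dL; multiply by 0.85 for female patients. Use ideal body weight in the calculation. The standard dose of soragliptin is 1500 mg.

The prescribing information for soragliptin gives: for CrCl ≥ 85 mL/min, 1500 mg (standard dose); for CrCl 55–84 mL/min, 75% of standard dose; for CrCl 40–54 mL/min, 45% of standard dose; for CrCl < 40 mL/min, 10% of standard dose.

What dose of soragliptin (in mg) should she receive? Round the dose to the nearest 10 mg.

150 mg

CrCl = (140 − 66) × 45.7 / (72 × 3.41) × 0.85 = 3381.8 / 245.52 × 0.85 ≈ 11.7 mL/min
CrCl ≈ 12 mL/min → bracket < 40 mL/min.
10% of 1500 mg = 150 mg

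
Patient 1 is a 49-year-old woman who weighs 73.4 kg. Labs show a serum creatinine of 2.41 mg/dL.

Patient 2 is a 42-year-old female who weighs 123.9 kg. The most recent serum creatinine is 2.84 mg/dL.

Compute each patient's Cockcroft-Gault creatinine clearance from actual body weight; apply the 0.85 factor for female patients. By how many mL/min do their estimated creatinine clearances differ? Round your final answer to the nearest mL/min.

Patient 1: CrCl = (140 − 49) × 73.4 / (72 × 2.41) × 0.85 = 6679.4 / 173.52 × 0.85 ≈ 32.7 mL/min
Patient 2: CrCl = (140 − 42) × 123.9 / (72 × 2.84) × 0.85 = 12142.2 / 204.48 × 0.85 ≈ 50.5 mL/min
|32.7 − 50.5| = 17.8 mL/min

18 mL/min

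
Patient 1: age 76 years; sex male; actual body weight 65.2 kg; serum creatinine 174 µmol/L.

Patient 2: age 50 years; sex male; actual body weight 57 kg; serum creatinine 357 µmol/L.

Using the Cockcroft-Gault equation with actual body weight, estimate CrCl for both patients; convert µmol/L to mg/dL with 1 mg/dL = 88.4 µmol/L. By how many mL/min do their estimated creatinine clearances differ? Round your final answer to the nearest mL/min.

Patient 1: SCr = 174 / 88.4 = 1.968 mg/dL
Patient 1: CrCl = (140 − 76) × 65.2 / (72 × 1.968) = 4172.8 / 141.70 ≈ 29.4 mL/min
Patient 2: SCr = 357 / 88.4 = 4.038 mg/dL
Patient 2: CrCl = (140 − 50) × 57 / (72 × 4.038) = 5130.0 / 290.74 ≈ 17.6 mL/min
|29.4 − 17.6| = 11.8 mL/min

12 mL/min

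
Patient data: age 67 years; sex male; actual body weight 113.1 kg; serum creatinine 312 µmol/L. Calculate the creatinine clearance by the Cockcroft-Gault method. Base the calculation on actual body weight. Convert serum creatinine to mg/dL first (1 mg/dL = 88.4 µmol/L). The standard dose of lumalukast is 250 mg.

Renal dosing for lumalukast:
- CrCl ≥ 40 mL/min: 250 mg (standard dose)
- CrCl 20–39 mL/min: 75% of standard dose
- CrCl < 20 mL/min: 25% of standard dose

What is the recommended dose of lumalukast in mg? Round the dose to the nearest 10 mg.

190 mg

SCr = 312 / 88.4 = 3.529 mg/dL
CrCl = (140 − 67) × 113.1 / (72 × 3.529) = 8256.3 / 254.09 ≈ 32.5 mL/min
CrCl ≈ 32 mL/min → bracket 20–39 mL/min.
75% of 250 mg = 187.5 mg → 190 mg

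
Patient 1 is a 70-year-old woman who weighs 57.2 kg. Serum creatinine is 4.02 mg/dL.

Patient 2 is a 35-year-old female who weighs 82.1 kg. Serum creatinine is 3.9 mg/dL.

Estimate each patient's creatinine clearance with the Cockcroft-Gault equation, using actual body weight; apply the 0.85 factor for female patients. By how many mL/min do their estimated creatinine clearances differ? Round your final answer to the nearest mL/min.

Patient 1: CrCl = (140 − 70) × 57.2 / (72 × 4.02) × 0.85 = 4004.0 / 289.44 × 0.85 ≈ 11.8 mL/min
Patient 2: CrCl = (140 − 35) × 82.1 / (72 × 3.9) × 0.85 = 8620.5 / 280.80 × 0.85 ≈ 26.1 mL/min
|11.8 − 26.1| = 14.3 mL/min

14 mL/min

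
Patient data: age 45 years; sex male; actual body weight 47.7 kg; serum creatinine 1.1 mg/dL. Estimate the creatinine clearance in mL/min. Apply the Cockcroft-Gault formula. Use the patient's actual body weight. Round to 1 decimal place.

57.2 mL/min

CrCl = (140 − 45) × 47.7 / (72 × 1.1) = 4531.5 / 79.20 ≈ 57.2 mL/min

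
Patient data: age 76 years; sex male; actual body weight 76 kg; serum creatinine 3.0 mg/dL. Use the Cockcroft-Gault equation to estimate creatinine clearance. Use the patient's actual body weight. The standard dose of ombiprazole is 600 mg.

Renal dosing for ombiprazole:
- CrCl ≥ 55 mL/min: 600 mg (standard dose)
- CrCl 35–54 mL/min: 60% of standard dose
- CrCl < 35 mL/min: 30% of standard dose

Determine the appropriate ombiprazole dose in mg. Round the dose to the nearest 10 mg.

CrCl = (140 − 76) × 76 / (72 × 3) = 4864.0 / 216.00 ≈ 22.5 mL/min
CrCl ≈ 23 mL/min → bracket < 35 mL/min.
30% of 600 mg = 180 mg

180 mg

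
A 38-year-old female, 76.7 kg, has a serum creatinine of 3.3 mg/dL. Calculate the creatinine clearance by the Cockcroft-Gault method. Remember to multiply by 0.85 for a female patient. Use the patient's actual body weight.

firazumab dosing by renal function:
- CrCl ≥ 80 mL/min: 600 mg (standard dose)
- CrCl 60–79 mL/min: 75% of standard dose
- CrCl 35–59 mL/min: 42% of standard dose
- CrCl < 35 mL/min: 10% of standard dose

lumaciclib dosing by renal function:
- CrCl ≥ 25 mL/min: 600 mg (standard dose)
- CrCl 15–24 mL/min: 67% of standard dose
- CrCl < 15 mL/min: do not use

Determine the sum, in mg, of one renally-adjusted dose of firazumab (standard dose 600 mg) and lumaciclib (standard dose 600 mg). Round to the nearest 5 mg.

660 mg

CrCl = (140 − 38) × 76.7 / (72 × 3.3) × 0.85 = 7823.4 / 237.60 × 0.85 ≈ 28.0 mL/min
CrCl ≈ 28 mL/min.
firazumab: < 35 mL/min → 10% of 600 mg = 60 mg.
lumaciclib: ≥ 25 mL/min → 100% of 600 mg = 600 mg.
Total = 60 + 600 = 660 mg.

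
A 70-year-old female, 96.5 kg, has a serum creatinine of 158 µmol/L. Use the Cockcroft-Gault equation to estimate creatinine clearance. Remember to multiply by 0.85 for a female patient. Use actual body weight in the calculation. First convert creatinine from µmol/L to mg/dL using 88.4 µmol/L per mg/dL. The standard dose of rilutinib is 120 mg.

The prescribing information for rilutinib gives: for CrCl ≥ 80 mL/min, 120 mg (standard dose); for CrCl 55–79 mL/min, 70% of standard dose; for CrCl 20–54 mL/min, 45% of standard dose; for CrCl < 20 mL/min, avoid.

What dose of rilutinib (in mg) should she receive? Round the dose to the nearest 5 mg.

55 mg

SCr = 158 / 88.4 = 1.787 mg/dL
CrCl = (140 − 70) × 96.5 / (72 × 1.787) × 0.85 = 6755.0 / 128.66 × 0.85 ≈ 44.6 mL/min
CrCl ≈ 45 mL/min → bracket 20–54 mL/min.
45% of 120 mg = 54 mg → 55 mg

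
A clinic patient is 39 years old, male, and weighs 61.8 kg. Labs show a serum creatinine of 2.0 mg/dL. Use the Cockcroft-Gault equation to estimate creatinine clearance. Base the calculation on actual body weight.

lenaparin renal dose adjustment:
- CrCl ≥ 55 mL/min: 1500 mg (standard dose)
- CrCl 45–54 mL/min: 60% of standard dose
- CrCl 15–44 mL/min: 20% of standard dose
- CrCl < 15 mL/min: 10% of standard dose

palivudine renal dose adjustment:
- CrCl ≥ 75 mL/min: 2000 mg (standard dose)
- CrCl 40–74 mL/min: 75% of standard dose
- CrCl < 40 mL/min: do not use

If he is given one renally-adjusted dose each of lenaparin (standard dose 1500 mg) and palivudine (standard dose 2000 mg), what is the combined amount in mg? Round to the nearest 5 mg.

CrCl = (140 − 39) × 61.8 / (72 × 2) = 6241.8 / 144.00 ≈ 43.3 mL/min
CrCl ≈ 43 mL/min.
lenaparin: 15–44 mL/min → 20% of 1500 mg = 300 mg.
palivudine: 40–74 mL/min → 75% of 2000 mg = 1500 mg.
Total = 300 + 1500 = 1800 mg.

1800 mg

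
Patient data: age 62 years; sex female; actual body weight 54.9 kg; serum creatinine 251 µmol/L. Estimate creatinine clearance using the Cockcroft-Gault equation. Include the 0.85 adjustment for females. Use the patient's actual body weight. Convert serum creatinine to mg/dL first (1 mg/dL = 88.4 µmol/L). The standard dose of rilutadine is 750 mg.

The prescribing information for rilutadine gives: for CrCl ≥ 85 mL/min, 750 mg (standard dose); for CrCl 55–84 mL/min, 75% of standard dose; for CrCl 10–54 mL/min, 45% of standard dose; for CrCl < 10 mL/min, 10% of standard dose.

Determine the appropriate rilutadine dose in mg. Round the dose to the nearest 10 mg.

SCr = 251 / 88.4 = 2.839 mg/dL
CrCl = (140 − 62) × 54.9 / (72 × 2.839) × 0.85 = 4282.2 / 204.41 × 0.85 ≈ 17.8 mL/min
CrCl ≈ 18 mL/min → bracket 10–54 mL/min.
45% of 750 mg = 337.5 mg → 340 mg

340 mg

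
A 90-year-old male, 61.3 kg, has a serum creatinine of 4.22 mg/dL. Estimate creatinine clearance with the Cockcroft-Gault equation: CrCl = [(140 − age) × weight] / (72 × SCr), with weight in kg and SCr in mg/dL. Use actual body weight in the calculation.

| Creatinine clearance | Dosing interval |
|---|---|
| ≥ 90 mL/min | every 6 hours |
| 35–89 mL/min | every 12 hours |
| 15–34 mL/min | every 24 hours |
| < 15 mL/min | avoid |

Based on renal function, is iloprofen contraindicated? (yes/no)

yes

CrCl = (140 − 90) × 61.3 / (72 × 4.22) = 3065.0 / 303.84 ≈ 10.1 mL/min
CrCl ≈ 10 mL/min, which is < 15 mL/min.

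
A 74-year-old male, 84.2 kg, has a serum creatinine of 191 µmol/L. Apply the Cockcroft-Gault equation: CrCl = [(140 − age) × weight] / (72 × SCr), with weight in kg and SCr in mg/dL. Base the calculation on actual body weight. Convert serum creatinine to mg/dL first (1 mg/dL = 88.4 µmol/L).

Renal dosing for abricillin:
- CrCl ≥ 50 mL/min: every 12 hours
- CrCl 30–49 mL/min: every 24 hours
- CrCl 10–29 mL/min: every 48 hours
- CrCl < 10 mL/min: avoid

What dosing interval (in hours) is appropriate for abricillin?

SCr = 191 / 88.4 = 2.161 mg/dL
CrCl = (140 − 74) × 84.2 / (72 × 2.161) = 5557.2 / 155.59 ≈ 35.7 mL/min
CrCl ≈ 36 mL/min → bracket 30–49 mL/min → every 24 hours.

every 24 hours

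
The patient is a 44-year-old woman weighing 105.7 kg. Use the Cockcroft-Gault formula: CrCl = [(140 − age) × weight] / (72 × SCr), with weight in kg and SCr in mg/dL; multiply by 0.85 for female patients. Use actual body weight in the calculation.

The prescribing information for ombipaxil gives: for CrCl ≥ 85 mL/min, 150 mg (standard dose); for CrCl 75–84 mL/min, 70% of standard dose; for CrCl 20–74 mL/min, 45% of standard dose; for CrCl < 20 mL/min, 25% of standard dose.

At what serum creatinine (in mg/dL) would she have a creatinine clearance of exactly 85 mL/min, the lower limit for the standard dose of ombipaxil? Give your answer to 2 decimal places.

1.41 mg/dL

Standard dose requires CrCl ≥ 85 mL/min.
Set (140 − 44) × 105.7 × 0.85 / (72 × SCr) = 85
SCr = (140 − 44) × 105.7 × 0.85 / (72 × 85) = 1.409 mg/dL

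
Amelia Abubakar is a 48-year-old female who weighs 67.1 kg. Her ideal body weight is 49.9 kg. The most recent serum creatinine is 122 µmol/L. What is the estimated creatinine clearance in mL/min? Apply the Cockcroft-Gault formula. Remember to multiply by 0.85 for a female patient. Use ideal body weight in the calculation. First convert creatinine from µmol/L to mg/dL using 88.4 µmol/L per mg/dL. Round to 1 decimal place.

SCr = 122 / 88.4 = 1.38 mg/dL
CrCl = (140 − 48) × 49.9 / (72 × 1.38) × 0.85 = 4590.8 / 99.36 × 0.85 ≈ 39.3 mL/min

39.3 mL/min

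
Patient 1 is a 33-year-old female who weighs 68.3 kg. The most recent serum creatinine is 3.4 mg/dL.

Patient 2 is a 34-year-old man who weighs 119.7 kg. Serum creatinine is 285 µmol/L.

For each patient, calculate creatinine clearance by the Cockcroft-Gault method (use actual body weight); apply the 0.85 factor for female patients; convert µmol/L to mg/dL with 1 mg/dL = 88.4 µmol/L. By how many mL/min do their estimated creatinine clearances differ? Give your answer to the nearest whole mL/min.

29 mL/min

Patient 1: CrCl = (140 − 33) × 68.3 / (72 × 3.4) × 0.85 = 7308.1 / 244.80 × 0.85 ≈ 25.4 mL/min
Patient 2: SCr = 285 / 88.4 = 3.224 mg/dL
Patient 2: CrCl = (140 − 34) × 119.7 / (72 × 3.224) = 12688.2 / 232.13 ≈ 54.7 mL/min
|25.4 − 54.7| = 29.3 mL/min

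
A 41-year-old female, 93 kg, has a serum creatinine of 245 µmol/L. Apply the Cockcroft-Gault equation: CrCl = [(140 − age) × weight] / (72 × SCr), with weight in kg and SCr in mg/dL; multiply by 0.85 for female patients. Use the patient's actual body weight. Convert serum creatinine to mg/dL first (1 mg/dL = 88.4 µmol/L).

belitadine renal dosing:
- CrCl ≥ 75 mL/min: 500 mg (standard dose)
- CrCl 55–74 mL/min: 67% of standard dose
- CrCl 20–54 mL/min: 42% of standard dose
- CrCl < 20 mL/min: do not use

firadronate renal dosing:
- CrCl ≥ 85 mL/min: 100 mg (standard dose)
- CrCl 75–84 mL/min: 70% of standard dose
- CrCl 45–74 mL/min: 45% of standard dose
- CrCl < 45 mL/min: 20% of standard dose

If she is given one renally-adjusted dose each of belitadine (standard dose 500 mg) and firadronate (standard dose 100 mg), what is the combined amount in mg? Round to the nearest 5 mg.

SCr = 245 / 88.4 = 2.771 mg/dL
CrCl = (140 − 41) × 93 / (72 × 2.771) × 0.85 = 9207.0 / 199.51 × 0.85 ≈ 39.2 mL/min
CrCl ≈ 39 mL/min.
belitadine: 20–54 mL/min → 42% of 500 mg = 210 mg.
firadronate: < 45 mL/min → 20% of 100 mg = 20 mg.
Total = 210 + 20 = 230 mg.

230 mg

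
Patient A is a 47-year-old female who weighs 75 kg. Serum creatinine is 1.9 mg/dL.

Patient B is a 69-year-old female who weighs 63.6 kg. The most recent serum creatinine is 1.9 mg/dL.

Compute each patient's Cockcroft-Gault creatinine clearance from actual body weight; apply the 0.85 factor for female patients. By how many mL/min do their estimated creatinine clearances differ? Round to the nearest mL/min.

Patient A: CrCl = (140 − 47) × 75 / (72 × 1.9) × 0.85 = 6975.0 / 136.80 × 0.85 ≈ 43.3 mL/min
Patient B: CrCl = (140 − 69) × 63.6 / (72 × 1.9) × 0.85 = 4515.6 / 136.80 × 0.85 ≈ 28.1 mL/min
|43.3 − 28.1| = 15.2 mL/min

15 mL/min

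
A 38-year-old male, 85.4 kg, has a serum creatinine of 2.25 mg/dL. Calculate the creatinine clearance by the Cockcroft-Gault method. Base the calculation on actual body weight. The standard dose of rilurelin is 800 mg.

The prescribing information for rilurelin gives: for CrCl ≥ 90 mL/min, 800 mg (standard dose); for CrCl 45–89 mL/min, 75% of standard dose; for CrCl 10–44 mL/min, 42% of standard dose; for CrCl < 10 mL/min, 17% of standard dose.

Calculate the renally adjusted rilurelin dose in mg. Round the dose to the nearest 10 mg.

600 mg

CrCl = (140 − 38) × 85.4 / (72 × 2.25) = 8710.8 / 162.00 ≈ 53.8 mL/min
CrCl ≈ 54 mL/min → bracket 45–89 mL/min.
75% of 800 mg = 600 mg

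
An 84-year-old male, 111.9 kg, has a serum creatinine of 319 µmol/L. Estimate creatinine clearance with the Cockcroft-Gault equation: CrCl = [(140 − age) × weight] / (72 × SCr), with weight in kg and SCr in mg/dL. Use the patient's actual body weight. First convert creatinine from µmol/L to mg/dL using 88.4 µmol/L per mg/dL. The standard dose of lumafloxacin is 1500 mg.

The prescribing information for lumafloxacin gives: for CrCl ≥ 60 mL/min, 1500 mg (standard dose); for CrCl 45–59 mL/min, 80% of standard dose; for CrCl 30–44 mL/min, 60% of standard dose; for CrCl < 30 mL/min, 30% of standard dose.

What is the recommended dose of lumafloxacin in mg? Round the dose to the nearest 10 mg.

450 mg

SCr = 319 / 88.4 = 3.609 mg/dL
CrCl = (140 − 84) × 111.9 / (72 × 3.609) = 6266.4 / 259.85 ≈ 24.1 mL/min
CrCl ≈ 24 mL/min → bracket < 30 mL/min.
30% of 1500 mg = 450 mg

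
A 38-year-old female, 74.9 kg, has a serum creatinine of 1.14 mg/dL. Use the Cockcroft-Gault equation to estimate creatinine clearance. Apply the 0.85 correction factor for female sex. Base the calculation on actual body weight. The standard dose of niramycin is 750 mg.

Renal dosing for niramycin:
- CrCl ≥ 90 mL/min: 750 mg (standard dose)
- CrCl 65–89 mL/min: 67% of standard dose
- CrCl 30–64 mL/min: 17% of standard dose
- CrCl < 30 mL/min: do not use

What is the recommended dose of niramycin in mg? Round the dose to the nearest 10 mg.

500 mg

CrCl = (140 − 38) × 74.9 / (72 × 1.14) × 0.85 = 7639.8 / 82.08 × 0.85 ≈ 79.1 mL/min
CrCl ≈ 79 mL/min → bracket 65–89 mL/min.
67% of 750 mg = 502.5 mg → 500 mg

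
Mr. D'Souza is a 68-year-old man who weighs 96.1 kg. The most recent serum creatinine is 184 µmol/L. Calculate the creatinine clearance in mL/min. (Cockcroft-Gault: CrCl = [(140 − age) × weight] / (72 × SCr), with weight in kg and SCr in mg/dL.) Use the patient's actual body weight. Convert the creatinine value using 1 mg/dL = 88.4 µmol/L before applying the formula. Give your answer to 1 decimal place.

46.2 mL/min

SCr = 184 / 88.4 = 2.081 mg/dL
CrCl = (140 − 68) × 96.1 / (72 × 2.081) = 6919.2 / 149.83 ≈ 46.2 mL/min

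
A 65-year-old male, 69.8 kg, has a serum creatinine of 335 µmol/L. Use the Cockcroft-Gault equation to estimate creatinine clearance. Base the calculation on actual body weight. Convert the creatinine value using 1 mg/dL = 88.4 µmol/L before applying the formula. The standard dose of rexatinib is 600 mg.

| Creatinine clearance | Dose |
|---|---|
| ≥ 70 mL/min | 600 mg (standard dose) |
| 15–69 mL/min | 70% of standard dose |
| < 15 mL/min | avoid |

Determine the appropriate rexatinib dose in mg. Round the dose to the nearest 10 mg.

420 mg

SCr = 335 / 88.4 = 3.79 mg/dL
CrCl = (140 − 65) × 69.8 / (72 × 3.79) = 5235.0 / 272.88 ≈ 19.2 mL/min
CrCl ≈ 19 mL/min → bracket 15–69 mL/min.
70% of 600 mg = 420 mg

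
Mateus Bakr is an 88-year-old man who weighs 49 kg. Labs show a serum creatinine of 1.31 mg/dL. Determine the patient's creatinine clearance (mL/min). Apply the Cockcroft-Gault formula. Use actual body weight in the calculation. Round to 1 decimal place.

27.0 mL/min

CrCl = (140 − 88) × 49 / (72 × 1.31) = 2548.0 / 94.32 ≈ 27.0 mL/min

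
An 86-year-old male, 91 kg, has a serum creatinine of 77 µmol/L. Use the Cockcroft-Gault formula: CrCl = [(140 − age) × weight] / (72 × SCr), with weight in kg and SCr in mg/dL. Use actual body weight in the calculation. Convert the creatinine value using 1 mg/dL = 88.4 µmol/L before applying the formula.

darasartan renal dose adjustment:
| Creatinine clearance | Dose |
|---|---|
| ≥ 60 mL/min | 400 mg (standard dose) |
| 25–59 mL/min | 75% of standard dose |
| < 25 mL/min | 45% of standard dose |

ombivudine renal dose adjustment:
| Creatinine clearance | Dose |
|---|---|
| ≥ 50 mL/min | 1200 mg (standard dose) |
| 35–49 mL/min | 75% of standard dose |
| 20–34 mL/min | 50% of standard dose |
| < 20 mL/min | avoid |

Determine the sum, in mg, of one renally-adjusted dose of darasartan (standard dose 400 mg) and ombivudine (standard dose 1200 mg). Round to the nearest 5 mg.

SCr = 77 / 88.4 = 0.871 mg/dL
CrCl = (140 − 86) × 91 / (72 × 0.871) = 4914.0 / 62.71 ≈ 78.4 mL/min
CrCl ≈ 78 mL/min.
darasartan: ≥ 60 mL/min → 100% of 400 mg = 400 mg.
ombivudine: ≥ 50 mL/min → 100% of 1200 mg = 1200 mg.
Total = 400 + 1200 = 1600 mg.

1600 mg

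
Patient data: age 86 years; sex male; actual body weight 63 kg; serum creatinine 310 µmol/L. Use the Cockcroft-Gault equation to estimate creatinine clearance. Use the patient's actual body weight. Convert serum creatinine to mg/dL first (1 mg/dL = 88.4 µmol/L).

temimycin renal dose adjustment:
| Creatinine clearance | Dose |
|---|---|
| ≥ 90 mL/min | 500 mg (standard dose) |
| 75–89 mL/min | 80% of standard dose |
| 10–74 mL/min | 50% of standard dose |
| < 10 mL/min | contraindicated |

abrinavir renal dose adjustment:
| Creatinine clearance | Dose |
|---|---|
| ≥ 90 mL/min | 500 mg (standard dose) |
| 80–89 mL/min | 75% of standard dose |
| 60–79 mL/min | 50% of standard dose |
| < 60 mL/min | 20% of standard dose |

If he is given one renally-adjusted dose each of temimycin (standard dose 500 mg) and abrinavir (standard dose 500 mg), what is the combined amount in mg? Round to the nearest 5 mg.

SCr = 310 / 88.4 = 3.507 mg/dL
CrCl = (140 − 86) × 63 / (72 × 3.507) = 3402.0 / 252.50 ≈ 13.5 mL/min
CrCl ≈ 13 mL/min.
temimycin: 10–74 mL/min → 50% of 500 mg = 250 mg.
abrinavir: < 60 mL/min → 20% of 500 mg = 100 mg.
Total = 250 + 100 = 350 mg.

350 mg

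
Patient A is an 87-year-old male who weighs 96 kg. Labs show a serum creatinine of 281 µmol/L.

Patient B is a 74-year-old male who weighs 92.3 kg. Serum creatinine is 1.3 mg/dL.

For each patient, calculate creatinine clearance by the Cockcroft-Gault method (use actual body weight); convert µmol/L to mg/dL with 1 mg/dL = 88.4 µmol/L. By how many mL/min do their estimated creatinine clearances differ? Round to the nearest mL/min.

43 mL/min

Patient A: SCr = 281 / 88.4 = 3.179 mg/dL
Patient A: CrCl = (140 − 87) × 96 / (72 × 3.179) = 5088.0 / 228.89 ≈ 22.2 mL/min
Patient B: CrCl = (140 − 74) × 92.3 / (72 × 1.3) = 6091.8 / 93.60 ≈ 65.1 mL/min
|22.2 − 65.1| = 42.9 mL/min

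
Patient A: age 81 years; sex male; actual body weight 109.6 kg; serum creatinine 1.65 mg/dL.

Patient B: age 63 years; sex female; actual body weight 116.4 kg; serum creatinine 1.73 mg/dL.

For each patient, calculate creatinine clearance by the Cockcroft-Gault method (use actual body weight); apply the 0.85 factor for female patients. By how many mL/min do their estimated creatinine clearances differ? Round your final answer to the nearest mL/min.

Patient A: CrCl = (140 − 81) × 109.6 / (72 × 1.65) = 6466.4 / 118.80 ≈ 54.4 mL/min
Patient B: CrCl = (140 − 63) × 116.4 / (72 × 1.73) × 0.85 = 8962.8 / 124.56 × 0.85 ≈ 61.2 mL/min
|54.4 − 61.2| = 6.8 mL/min

7 mL/min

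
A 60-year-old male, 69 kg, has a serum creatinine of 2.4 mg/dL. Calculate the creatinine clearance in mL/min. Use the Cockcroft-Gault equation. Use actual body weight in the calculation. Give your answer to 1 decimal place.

CrCl = (140 − 60) × 69 / (72 × 2.4) = 5520.0 / 172.80 ≈ 31.9 mL/min

31.9 mL/min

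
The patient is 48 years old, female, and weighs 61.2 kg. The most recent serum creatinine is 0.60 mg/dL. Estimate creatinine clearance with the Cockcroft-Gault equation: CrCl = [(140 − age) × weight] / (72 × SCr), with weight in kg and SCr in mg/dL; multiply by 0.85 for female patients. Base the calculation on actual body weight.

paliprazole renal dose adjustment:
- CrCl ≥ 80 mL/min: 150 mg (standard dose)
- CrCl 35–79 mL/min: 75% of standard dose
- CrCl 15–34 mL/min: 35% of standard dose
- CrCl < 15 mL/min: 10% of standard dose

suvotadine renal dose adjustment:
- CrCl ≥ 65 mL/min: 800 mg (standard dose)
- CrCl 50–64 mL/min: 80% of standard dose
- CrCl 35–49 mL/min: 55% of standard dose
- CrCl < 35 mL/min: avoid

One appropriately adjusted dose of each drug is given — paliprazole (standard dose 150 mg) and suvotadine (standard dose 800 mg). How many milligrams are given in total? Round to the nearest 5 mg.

CrCl = (140 − 48) × 61.2 / (72 × 0.6) × 0.85 = 5630.4 / 43.20 × 0.85 ≈ 110.8 mL/min
CrCl ≈ 111 mL/min.
paliprazole: ≥ 80 mL/min → 100% of 150 mg = 150 mg.
suvotadine: ≥ 65 mL/min → 100% of 800 mg = 800 mg.
Total = 150 + 800 = 950 mg.

950 mg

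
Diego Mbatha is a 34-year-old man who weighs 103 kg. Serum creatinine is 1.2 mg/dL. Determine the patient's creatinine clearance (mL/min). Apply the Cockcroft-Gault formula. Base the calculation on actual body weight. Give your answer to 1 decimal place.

126.4 mL/min

CrCl = (140 − 34) × 103 / (72 × 1.2) = 10918.0 / 86.40 ≈ 126.4 mL/min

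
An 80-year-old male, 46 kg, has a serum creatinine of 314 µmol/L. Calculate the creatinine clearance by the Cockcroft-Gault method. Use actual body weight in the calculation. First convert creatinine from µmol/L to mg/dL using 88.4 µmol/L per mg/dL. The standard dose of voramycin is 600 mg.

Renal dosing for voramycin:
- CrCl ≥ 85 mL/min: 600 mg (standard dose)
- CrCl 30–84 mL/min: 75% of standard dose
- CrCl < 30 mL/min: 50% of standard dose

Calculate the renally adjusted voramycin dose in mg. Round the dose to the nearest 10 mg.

SCr = 314 / 88.4 = 3.552 mg/dL
CrCl = (140 − 80) × 46 / (72 × 3.552) = 2760.0 / 255.74 ≈ 10.8 mL/min
CrCl ≈ 11 mL/min → bracket < 30 mL/min.
50% of 600 mg = 300 mg

300 mg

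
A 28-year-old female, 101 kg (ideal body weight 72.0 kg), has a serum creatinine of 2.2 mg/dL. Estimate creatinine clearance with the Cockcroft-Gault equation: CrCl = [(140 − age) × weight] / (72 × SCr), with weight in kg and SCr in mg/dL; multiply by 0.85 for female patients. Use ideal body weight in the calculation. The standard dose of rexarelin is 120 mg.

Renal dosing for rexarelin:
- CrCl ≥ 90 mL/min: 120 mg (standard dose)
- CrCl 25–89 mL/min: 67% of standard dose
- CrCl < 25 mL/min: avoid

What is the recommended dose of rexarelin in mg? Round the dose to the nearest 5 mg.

80 mg

CrCl = (140 − 28) × 72 / (72 × 2.2) × 0.85 = 8064.0 / 158.40 × 0.85 ≈ 43.3 mL/min
CrCl ≈ 43 mL/min → bracket 25–89 mL/min.
67% of 120 mg = 80.4 mg → 80 mg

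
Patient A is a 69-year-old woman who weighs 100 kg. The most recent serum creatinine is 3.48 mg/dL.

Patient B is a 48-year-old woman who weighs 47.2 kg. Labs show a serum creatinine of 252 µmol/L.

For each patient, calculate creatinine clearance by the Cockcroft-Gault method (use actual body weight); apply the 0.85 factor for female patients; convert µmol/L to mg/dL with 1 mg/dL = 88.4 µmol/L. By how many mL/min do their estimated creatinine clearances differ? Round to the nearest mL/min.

6 mL/min

Patient A: CrCl = (140 − 69) × 100 / (72 × 3.48) × 0.85 = 7100.0 / 250.56 × 0.85 ≈ 24.1 mL/min
Patient B: SCr = 252 / 88.4 = 2.851 mg/dL
Patient B: CrCl = (140 − 48) × 47.2 / (72 × 2.851) × 0.85 = 4342.4 / 205.27 × 0.85 ≈ 18.0 mL/min
|24.1 − 18.0| = 6.1 mL/min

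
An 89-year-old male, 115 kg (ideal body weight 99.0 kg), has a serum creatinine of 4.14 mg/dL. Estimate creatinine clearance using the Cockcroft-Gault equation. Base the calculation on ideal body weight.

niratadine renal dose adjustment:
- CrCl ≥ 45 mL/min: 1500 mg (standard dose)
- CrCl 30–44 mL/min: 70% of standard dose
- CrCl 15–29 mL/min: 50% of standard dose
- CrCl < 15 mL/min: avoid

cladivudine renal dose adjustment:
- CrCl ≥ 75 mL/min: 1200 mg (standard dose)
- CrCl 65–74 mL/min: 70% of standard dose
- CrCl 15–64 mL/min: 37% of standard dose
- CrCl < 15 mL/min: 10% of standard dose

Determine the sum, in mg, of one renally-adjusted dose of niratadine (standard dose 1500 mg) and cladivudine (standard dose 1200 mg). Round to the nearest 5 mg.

CrCl = (140 − 89) × 99 / (72 × 4.14) = 5049.0 / 298.08 ≈ 16.9 mL/min
CrCl ≈ 17 mL/min.
niratadine: 15–29 mL/min → 50% of 1500 mg = 750 mg.
cladivudine: 15–64 mL/min → 37% of 1200 mg = 444 mg.
Total = 750 + 444 = 1194 mg.

1195 mg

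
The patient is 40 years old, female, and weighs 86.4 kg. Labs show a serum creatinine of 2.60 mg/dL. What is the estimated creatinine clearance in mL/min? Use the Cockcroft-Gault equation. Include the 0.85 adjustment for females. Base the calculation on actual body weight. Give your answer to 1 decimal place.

39.2 mL/min

CrCl = (140 − 40) × 86.4 / (72 × 2.6) × 0.85 = 8640.0 / 187.20 × 0.85 ≈ 39.2 mL/min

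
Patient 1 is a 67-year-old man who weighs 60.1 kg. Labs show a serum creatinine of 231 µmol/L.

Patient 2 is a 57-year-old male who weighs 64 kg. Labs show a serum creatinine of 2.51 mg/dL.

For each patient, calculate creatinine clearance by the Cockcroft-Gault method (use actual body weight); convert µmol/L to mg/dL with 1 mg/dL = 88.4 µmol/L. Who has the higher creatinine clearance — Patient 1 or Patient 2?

Patient 2

Patient 1: SCr = 231 / 88.4 = 2.613 mg/dL
Patient 1: CrCl = (140 − 67) × 60.1 / (72 × 2.613) = 4387.3 / 188.14 ≈ 23.3 mL/min
Patient 2: CrCl = (140 − 57) × 64 / (72 × 2.51) = 5312.0 / 180.72 ≈ 29.4 mL/min
23.3 vs 29.4 mL/min → Patient 2 is higher.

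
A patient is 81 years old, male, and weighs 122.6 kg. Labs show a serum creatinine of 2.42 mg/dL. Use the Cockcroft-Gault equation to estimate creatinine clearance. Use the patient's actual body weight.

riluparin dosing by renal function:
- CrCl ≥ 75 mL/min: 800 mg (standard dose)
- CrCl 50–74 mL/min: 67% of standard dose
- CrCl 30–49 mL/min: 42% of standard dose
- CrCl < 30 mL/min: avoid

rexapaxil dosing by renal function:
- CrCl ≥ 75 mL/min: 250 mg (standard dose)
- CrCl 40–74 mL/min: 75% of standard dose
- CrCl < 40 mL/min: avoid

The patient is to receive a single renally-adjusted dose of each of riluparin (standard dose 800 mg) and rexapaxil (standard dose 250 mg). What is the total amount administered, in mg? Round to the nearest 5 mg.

CrCl = (140 − 81) × 122.6 / (72 × 2.42) = 7233.4 / 174.24 ≈ 41.5 mL/min
CrCl ≈ 42 mL/min.
riluparin: 30–49 mL/min → 42% of 800 mg = 336 mg.
rexapaxil: 40–74 mL/min → 75% of 250 mg = 187.5 mg.
Total = 336 + 187.5 = 523.5 mg.

525 mg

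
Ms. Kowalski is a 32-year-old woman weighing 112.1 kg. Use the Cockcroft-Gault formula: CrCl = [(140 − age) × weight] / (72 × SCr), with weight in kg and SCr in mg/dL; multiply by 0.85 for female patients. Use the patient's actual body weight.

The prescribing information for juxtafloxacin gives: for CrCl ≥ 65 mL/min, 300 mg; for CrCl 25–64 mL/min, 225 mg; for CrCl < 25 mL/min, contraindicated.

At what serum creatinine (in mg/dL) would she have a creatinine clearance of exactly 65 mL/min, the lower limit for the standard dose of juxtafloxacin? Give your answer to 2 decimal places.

2.20 mg/dL

Standard dose requires CrCl ≥ 65 mL/min.
Set (140 − 32) × 112.1 × 0.85 / (72 × SCr) = 65
SCr = (140 − 32) × 112.1 × 0.85 / (72 × 65) = 2.199 mg/dL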